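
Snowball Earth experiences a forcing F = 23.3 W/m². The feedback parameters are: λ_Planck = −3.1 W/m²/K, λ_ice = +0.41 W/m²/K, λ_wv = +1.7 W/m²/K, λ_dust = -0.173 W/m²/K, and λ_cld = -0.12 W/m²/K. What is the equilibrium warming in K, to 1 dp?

Net feedback parameter λ = (−3.1) + (+0.41) + (+1.7) + (-0.173) + (-0.12) = -1.283 W/m²/K.
ΔT = −F/λ = −23.3/(-1.283) = 18.2 K.

18.2 K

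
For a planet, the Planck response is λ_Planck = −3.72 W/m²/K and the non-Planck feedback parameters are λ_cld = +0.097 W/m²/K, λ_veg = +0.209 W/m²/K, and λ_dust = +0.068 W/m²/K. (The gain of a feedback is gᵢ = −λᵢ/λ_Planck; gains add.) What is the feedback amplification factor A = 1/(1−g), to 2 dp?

Convert to gains: g_cld = 0.097/3.72 = 0.02608; g_veg = 0.209/3.72 = 0.05618; g_dust = 0.068/3.72 = 0.01828.
Total gain g = 0.10054.
A = 1/(1 − 0.10054) = 1.11.

1.11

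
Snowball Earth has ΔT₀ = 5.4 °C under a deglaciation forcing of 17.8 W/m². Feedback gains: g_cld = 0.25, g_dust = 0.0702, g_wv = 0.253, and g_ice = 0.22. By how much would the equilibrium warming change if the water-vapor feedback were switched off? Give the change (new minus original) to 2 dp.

-14.37 °C

Original: g = 0.7932, ΔT = 5.4/(1−0.7932) = 26.1122 °C.
Without water-vapor: g' = 0.5402, ΔT' = 5.4/(1−0.5402) = 11.7442 °C.
Change = 11.7442 − 26.1122 = -14.37 °C.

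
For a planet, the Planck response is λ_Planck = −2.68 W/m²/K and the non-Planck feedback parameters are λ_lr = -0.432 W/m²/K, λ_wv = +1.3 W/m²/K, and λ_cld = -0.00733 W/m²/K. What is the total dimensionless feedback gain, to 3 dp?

Convert to gains: g_lr = -0.432/2.68 = -0.1612; g_wv = 1.3/2.68 = 0.4851; g_cld = -0.00733/2.68 = -0.002735.
Total gain g = 0.321165.

0.321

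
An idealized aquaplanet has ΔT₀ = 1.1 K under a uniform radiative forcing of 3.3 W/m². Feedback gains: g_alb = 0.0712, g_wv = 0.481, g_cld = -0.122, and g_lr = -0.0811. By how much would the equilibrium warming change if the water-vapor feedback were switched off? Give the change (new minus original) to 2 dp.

Original: g = 0.3491, ΔT = 1.1/(1−0.3491) = 1.6900 K.
Without water-vapor: g' = -0.1319, ΔT' = 1.1/(1+0.1319) = 0.9718 K.
Change = 0.9718 − 1.6900 = -0.72 K.

-0.72 K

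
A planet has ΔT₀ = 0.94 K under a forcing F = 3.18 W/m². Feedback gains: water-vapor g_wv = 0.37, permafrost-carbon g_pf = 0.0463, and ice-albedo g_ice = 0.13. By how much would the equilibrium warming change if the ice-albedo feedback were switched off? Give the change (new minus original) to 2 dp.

-0.46 K

Original: g = 0.5463, ΔT = 0.94/(1−0.5463) = 2.0719 K.
Without ice-albedo: g' = 0.4163, ΔT' = 0.94/(1−0.4163) = 1.6104 K.
Change = 1.6104 − 2.0719 = -0.46 K.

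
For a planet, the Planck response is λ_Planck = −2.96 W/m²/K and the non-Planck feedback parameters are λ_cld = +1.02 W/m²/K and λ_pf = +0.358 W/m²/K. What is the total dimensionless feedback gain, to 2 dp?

0.47

Convert to gains: g_cld = 1.02/2.96 = 0.3446; g_pf = 0.358/2.96 = 0.1209.
Total gain g = 0.4655.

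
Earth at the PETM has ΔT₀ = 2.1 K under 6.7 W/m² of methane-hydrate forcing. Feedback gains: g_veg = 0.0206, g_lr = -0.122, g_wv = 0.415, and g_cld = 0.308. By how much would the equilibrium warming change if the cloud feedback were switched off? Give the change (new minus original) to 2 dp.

-2.49 K

Original: g = 0.6216, ΔT = 2.1/(1−0.6216) = 5.5497 K.
Without cloud: g' = 0.3136, ΔT' = 2.1/(1−0.3136) = 3.0594 K.
Change = 3.0594 − 5.5497 = -2.49 K.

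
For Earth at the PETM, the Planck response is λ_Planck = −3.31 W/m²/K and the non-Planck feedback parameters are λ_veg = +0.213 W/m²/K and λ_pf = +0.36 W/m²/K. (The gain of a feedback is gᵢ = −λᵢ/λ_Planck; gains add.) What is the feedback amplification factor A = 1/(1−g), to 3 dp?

Convert to gains: g_veg = 0.213/3.31 = 0.06435; g_pf = 0.36/3.31 = 0.1088.
Total gain g = 0.17315.
A = 1/(1 − 0.17315) = 1.209.

1.209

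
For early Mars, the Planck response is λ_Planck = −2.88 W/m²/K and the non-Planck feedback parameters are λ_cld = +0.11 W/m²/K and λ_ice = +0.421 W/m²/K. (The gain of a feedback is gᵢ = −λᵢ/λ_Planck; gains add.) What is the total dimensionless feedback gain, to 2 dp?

0.18

Convert to gains: g_cld = 0.11/2.88 = 0.03819; g_ice = 0.421/2.88 = 0.1462.
Total gain g = 0.18439.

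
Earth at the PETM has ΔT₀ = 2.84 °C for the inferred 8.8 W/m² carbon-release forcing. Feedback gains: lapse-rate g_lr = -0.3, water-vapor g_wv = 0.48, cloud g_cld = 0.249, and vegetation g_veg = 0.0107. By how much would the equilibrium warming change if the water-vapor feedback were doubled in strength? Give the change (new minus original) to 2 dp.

30.30 °C

Original: g = 0.4397, ΔT = 2.84/(1−0.4397) = 5.0687 °C.
With doubled water-vapor: g' = 0.9197, ΔT' = 2.84/(1−0.9197) = 35.3674 °C.
Change = 35.3674 − 5.0687 = 30.30 °C.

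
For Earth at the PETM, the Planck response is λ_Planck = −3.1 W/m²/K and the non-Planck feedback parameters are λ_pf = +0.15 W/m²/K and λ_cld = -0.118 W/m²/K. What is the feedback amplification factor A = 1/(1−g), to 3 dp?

1.010

Convert to gains: g_pf = 0.15/3.1 = 0.04839; g_cld = -0.118/3.1 = -0.03806.
Total gain g = 0.01033.
A = 1/(1 − 0.01033) = 1.010.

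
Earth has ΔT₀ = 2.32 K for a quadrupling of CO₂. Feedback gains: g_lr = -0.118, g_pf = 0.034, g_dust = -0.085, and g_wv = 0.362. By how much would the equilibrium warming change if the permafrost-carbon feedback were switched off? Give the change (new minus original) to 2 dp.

Original: g = 0.193, ΔT = 2.32/(1−0.193) = 2.8748 K.
Without permafrost-carbon: g' = 0.159, ΔT' = 2.32/(1−0.159) = 2.7586 K.
Change = 2.7586 − 2.8748 = -0.12 K.

-0.12 K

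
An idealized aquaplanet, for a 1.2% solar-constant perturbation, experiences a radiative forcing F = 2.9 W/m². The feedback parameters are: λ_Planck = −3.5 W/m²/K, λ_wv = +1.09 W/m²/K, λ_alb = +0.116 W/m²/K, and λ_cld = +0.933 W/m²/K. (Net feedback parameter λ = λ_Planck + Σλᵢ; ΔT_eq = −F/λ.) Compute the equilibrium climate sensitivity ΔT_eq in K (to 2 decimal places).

Net feedback parameter λ = (−3.5) + (+1.09) + (+0.116) + (+0.933) = -1.361 W/m²/K.
ΔT = −F/λ = −2.9/(-1.361) = 2.13 K.

2.13 K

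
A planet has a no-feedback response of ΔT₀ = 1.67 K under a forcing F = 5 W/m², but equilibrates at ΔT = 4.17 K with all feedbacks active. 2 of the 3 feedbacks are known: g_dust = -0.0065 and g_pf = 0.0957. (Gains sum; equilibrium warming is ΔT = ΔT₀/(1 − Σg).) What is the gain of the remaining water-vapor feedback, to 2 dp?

Amplification A = ΔT/ΔT₀ = 4.17/1.67 = 2.497.
Total gain g = 1 − 1/A = 1 − 1/2.497 = 0.5995.
Known gains sum to -0.0065 + 0.0957 = 0.0892.
g_wv = 0.5995 − 0.0892 = 0.51.

0.51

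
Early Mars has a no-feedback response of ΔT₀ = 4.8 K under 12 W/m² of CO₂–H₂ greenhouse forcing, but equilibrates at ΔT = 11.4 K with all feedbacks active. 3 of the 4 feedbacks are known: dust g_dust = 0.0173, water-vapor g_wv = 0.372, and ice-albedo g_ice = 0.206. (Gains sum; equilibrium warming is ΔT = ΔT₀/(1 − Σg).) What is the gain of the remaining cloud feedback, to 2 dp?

-0.02

Amplification A = ΔT/ΔT₀ = 11.4/4.8 = 2.375.
Total gain g = 1 − 1/A = 1 − 1/2.375 = 0.5789.
Known gains sum to 0.0173 + 0.372 + 0.206 = 0.5953.
g_cld = 0.5789 − 0.5953 = -0.02.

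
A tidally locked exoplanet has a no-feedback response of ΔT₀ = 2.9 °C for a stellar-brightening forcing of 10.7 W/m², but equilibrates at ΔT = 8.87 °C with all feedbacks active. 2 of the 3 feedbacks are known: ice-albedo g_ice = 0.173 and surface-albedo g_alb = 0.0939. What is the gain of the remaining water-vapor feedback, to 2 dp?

Amplification A = ΔT/ΔT₀ = 8.87/2.9 = 3.059.
Total gain g = 1 − 1/A = 1 − 1/3.059 = 0.6731.
Known gains sum to 0.173 + 0.0939 = 0.2669.
g_wv = 0.6731 − 0.2669 = 0.41.

0.41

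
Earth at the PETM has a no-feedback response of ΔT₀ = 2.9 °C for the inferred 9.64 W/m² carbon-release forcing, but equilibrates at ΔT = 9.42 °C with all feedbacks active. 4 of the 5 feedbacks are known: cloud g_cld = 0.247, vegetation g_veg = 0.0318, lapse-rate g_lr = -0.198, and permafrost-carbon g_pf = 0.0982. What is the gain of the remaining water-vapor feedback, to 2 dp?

0.51

Amplification A = ΔT/ΔT₀ = 9.42/2.9 = 3.248.
Total gain g = 1 − 1/A = 1 − 1/3.248 = 0.6921.
Known gains sum to 0.247 + 0.0318 − 0.198 + 0.0982 = 0.179.
g_wv = 0.6921 − 0.179 = 0.51.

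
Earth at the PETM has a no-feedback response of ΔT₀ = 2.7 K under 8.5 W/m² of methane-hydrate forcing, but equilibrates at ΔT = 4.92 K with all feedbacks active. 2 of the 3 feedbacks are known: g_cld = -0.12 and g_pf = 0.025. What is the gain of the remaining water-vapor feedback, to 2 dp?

0.55

Amplification A = ΔT/ΔT₀ = 4.92/2.7 = 1.822.
Total gain g = 1 − 1/A = 1 − 1/1.822 = 0.4512.
Known gains sum to -0.12 + 0.025 = -0.095.
g_wv = 0.4512 + 0.095 = 0.55.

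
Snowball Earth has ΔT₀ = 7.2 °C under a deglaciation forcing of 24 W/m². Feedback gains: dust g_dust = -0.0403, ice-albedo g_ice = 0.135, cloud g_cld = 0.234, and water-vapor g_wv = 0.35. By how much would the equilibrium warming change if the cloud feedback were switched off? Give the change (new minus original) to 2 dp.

Original: g = 0.6787, ΔT = 7.2/(1−0.6787) = 22.4090 °C.
Without cloud: g' = 0.4447, ΔT' = 7.2/(1−0.4447) = 12.9660 °C.
Change = 12.9660 − 22.4090 = -9.44 °C.

-9.44 °C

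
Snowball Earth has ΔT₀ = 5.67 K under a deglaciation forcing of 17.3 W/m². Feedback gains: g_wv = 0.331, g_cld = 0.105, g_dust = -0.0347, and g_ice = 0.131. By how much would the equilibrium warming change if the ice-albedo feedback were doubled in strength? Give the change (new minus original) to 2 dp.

4.72 K

Original: g = 0.5323, ΔT = 5.67/(1−0.5323) = 12.1232 K.
With doubled ice-albedo: g' = 0.6633, ΔT' = 5.67/(1−0.6633) = 16.8399 K.
Change = 16.8399 − 12.1232 = 4.72 K.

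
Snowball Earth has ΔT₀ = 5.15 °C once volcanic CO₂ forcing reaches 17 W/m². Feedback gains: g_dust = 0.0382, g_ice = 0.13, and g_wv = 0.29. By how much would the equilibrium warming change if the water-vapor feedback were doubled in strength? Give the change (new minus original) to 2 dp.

10.95 °C

Original: g = 0.4582, ΔT = 5.15/(1−0.4582) = 9.5054 °C.
With doubled water-vapor: g' = 0.7482, ΔT' = 5.15/(1−0.7482) = 20.4527 °C.
Change = 20.4527 − 9.5054 = 10.95 °C.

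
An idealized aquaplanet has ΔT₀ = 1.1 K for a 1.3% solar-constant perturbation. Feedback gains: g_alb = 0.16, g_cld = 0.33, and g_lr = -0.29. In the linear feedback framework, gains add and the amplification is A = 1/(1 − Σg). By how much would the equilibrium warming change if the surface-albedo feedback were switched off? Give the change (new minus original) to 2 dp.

Original: g = 0.2, ΔT = 1.1/(1−0.2) = 1.3750 K.
Without surface-albedo: g' = 0.04, ΔT' = 1.1/(1−0.04) = 1.1458 K.
Change = 1.1458 − 1.3750 = -0.23 K.

-0.23 K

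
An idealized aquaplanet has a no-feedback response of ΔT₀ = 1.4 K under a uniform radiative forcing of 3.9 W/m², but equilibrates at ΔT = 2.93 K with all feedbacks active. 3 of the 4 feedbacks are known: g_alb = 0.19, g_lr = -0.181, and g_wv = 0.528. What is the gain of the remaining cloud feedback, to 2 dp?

Amplification A = ΔT/ΔT₀ = 2.93/1.4 = 2.093.
Total gain g = 1 − 1/A = 1 − 1/2.093 = 0.5222.
Known gains sum to 0.19 − 0.181 + 0.528 = 0.537.
g_cld = 0.5222 − 0.537 = -0.01.

-0.01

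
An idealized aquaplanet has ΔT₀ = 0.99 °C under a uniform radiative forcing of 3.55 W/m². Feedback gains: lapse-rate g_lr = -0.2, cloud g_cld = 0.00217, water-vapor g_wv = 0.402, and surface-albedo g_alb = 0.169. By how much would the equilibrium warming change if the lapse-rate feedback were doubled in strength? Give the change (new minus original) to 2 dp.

Original: g = 0.37317, ΔT = 0.99/(1−0.37317) = 1.5794 °C.
With doubled lapse-rate: g' = 0.17317, ΔT' = 0.99/(1−0.17317) = 1.1973 °C.
Change = 1.1973 − 1.5794 = -0.38 °C.

-0.38 °C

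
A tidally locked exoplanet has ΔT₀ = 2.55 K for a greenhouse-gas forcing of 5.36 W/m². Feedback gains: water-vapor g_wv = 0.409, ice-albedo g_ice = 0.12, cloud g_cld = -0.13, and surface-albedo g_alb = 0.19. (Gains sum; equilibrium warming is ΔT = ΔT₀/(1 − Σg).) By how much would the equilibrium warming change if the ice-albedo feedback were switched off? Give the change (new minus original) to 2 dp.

Original: g = 0.589, ΔT = 2.55/(1−0.589) = 6.2044 K.
Without ice-albedo: g' = 0.469, ΔT' = 2.55/(1−0.469) = 4.8023 K.
Change = 4.8023 − 6.2044 = -1.40 K.

-1.40 K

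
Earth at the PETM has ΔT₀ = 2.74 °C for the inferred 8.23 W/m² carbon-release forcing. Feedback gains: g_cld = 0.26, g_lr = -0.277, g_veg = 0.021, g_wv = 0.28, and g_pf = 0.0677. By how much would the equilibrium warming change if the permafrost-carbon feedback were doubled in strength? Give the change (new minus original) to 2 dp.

Original: g = 0.3517, ΔT = 2.74/(1−0.3517) = 4.2264 °C.
With doubled permafrost-carbon: g' = 0.4194, ΔT' = 2.74/(1−0.4194) = 4.7193 °C.
Change = 4.7193 − 4.2264 = 0.49 °C.

0.49 °C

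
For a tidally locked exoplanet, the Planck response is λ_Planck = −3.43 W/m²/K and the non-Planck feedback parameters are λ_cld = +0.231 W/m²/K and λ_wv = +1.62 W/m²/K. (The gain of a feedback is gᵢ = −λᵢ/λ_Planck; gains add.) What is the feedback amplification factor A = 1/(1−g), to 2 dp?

2.17

Convert to gains: g_cld = 0.231/3.43 = 0.06735; g_wv = 1.62/3.43 = 0.4723.
Total gain g = 0.53965.
A = 1/(1 − 0.53965) = 2.17.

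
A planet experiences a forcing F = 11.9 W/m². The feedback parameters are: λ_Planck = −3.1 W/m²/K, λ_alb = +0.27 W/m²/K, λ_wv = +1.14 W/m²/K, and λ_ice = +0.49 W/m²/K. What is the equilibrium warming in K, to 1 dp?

9.9 K

Net feedback parameter λ = (−3.1) + (+0.27) + (+1.14) + (+0.49) = -1.2 W/m²/K.
ΔT = −F/λ = −11.9/(-1.2) = 9.9 K.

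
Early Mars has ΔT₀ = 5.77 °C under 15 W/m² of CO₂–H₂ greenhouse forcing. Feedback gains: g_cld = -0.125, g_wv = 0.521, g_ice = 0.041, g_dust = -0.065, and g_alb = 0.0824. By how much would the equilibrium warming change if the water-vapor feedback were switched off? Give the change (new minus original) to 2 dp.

-5.17 °C

Original: g = 0.4544, ΔT = 5.77/(1−0.4544) = 10.5755 °C.
Without water-vapor: g' = -0.0666, ΔT' = 5.77/(1+0.0666) = 5.4097 °C.
Change = 5.4097 − 10.5755 = -5.17 °C.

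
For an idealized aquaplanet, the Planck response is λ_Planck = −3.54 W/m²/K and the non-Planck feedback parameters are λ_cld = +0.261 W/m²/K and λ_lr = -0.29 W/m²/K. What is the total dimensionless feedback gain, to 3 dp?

Convert to gains: g_cld = 0.261/3.54 = 0.07373; g_lr = -0.29/3.54 = -0.08192.
Total gain g = -0.00819.

-0.008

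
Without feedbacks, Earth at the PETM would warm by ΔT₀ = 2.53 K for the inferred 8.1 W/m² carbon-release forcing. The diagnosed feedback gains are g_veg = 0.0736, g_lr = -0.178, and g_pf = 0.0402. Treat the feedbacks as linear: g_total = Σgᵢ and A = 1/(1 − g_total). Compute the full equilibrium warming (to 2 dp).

2.38 K

Total gain g = 0.0736 − 0.178 + 0.0402 = -0.0642.
Amplification A = 1/(1 + 0.0642) = 0.9397.
ΔT = 2.53 × 0.9397 = 2.38 K.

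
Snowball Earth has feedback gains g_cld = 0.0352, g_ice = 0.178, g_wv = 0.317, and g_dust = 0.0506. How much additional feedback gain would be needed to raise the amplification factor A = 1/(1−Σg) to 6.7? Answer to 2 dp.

0.27

Current total gain = 0.5808.
Target gain for A = 6.7: g* = 1 − 1/6.7 = 0.8507.
Additional gain needed = 0.8507 − 0.5808 = 0.27.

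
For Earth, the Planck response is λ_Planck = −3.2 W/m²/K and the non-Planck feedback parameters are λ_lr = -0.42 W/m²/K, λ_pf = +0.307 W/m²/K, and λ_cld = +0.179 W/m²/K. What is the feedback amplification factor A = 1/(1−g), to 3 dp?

1.021

Convert to gains: g_lr = -0.42/3.2 = -0.1312; g_pf = 0.307/3.2 = 0.09594; g_cld = 0.179/3.2 = 0.05594.
Total gain g = 0.02068.
A = 1/(1 − 0.02068) = 1.021.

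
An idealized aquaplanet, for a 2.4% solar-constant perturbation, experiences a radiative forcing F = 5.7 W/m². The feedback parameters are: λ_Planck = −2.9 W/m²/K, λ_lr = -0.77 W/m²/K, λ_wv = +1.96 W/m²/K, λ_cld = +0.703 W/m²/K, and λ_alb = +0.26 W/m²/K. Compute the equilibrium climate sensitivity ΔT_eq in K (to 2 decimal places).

Net feedback parameter λ = (−2.9) + (-0.77) + (+1.96) + (+0.703) + (+0.26) = -0.747 W/m²/K.
ΔT = −F/λ = −5.7/(-0.747) = 7.63 K.

7.63 K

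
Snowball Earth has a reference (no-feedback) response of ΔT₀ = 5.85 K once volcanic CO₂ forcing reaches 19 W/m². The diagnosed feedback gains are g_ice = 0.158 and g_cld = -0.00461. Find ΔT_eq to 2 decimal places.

6.91 K

Total gain g = 0.158 − 0.00461 = 0.15339.
Amplification A = 1/(1 − 0.15339) = 1.181.
ΔT = 5.85 × 1.181 = 6.91 K.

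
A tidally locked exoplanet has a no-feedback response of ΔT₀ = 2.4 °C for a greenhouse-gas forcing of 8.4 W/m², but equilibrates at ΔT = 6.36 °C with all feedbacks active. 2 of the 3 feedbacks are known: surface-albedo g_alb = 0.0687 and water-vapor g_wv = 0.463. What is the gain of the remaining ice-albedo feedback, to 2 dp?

0.09

Amplification A = ΔT/ΔT₀ = 6.36/2.4 = 2.65.
Total gain g = 1 − 1/A = 1 − 1/2.65 = 0.6226.
Known gains sum to 0.0687 + 0.463 = 0.5317.
g_ice = 0.6226 − 0.5317 = 0.09.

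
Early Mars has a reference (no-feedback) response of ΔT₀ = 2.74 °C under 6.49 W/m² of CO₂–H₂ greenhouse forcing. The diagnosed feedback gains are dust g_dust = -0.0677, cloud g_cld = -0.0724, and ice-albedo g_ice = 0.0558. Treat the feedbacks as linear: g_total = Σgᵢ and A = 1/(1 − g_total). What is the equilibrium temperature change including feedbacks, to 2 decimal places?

Total gain g = -0.0677 − 0.0724 + 0.0558 = -0.0843.
Amplification A = 1/(1 + 0.0843) = 0.9223.
ΔT = 2.74 × 0.9223 = 2.53 °C.

2.53 °C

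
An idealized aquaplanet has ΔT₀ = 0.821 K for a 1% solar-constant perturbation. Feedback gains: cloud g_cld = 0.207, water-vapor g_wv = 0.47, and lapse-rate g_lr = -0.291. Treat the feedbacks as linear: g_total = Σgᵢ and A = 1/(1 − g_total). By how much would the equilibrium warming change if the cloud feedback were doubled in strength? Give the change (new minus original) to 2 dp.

Original: g = 0.386, ΔT = 0.821/(1−0.386) = 1.3371 K.
With doubled cloud: g' = 0.593, ΔT' = 0.821/(1−0.593) = 2.0172 K.
Change = 2.0172 − 1.3371 = 0.68 K.

0.68 K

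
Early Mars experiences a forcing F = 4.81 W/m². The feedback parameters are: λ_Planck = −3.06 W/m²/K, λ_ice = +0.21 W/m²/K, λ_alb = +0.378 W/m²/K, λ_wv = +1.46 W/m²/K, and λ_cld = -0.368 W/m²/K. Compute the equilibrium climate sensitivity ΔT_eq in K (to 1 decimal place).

3.5 K

Net feedback parameter λ = (−3.06) + (+0.21) + (+0.378) + (+1.46) + (-0.368) = -1.38 W/m²/K.
ΔT = −F/λ = −4.81/(-1.38) = 3.5 K.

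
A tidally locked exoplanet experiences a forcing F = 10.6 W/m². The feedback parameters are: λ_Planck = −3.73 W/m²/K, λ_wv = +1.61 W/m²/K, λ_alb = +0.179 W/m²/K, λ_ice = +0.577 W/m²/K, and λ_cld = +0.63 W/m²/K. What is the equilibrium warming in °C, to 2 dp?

Net feedback parameter λ = (−3.73) + (+1.61) + (+0.179) + (+0.577) + (+0.63) = -0.734 W/m²/K.
ΔT = −F/λ = −10.6/(-0.734) = 14.44 °C.

14.44 °C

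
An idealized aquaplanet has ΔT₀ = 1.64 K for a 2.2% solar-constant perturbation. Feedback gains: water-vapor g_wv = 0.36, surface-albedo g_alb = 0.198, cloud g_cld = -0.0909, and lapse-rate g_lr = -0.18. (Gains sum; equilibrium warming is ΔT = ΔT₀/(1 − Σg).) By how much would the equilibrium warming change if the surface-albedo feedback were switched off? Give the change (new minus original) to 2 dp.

Original: g = 0.2871, ΔT = 1.64/(1−0.2871) = 2.3005 K.
Without surface-albedo: g' = 0.0891, ΔT' = 1.64/(1−0.0891) = 1.8004 K.
Change = 1.8004 − 2.3005 = -0.50 K.

-0.50 K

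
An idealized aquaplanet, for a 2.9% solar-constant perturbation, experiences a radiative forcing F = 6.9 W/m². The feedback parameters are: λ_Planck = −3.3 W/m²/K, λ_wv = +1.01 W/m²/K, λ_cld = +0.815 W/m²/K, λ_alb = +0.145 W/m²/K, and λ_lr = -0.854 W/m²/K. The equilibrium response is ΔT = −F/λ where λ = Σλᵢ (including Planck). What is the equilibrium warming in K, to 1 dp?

3.2 K

Net feedback parameter λ = (−3.3) + (+1.01) + (+0.815) + (+0.145) + (-0.854) = -2.184 W/m²/K.
ΔT = −F/λ = −6.9/(-2.184) = 3.2 K.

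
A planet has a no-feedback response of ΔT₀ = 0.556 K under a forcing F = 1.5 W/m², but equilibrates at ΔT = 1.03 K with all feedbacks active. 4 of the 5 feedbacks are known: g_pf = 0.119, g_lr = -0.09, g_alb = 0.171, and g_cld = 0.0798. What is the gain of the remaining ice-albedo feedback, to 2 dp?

0.18

Amplification A = ΔT/ΔT₀ = 1.03/0.556 = 1.853.
Total gain g = 1 − 1/A = 1 − 1/1.853 = 0.4603.
Known gains sum to 0.119 − 0.09 + 0.171 + 0.0798 = 0.2798.
g_ice = 0.4603 − 0.2798 = 0.18.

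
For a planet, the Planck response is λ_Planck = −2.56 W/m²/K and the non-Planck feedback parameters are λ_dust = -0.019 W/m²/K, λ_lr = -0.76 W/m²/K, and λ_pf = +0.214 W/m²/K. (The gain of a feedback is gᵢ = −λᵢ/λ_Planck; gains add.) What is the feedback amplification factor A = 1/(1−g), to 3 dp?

0.819

Convert to gains: g_dust = -0.019/2.56 = -0.007422; g_lr = -0.76/2.56 = -0.2969; g_pf = 0.214/2.56 = 0.08359.
Total gain g = -0.220732.
A = 1/(1 + 0.220732) = 0.819.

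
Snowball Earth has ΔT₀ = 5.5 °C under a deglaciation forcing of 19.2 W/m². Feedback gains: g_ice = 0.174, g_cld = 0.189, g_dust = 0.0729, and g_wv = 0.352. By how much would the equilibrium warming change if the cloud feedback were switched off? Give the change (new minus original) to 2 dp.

-12.22 °C

Original: g = 0.7879, ΔT = 5.5/(1−0.7879) = 25.9312 °C.
Without cloud: g' = 0.5989, ΔT' = 5.5/(1−0.5989) = 13.7123 °C.
Change = 13.7123 − 25.9312 = -12.22 °C.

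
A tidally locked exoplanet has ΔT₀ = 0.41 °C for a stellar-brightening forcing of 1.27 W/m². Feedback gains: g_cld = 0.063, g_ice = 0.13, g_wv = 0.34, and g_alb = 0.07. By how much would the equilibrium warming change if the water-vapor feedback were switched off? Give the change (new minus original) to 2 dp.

Original: g = 0.603, ΔT = 0.41/(1−0.603) = 1.0327 °C.
Without water-vapor: g' = 0.263, ΔT' = 0.41/(1−0.263) = 0.5563 °C.
Change = 0.5563 − 1.0327 = -0.48 °C.

-0.48 °C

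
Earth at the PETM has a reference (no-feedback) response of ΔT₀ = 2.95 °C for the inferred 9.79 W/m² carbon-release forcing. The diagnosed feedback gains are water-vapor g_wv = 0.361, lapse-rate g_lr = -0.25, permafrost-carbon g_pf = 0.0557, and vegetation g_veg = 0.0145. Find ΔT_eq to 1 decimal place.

Total gain g = 0.361 − 0.25 + 0.0557 + 0.0145 = 0.1812.
Amplification A = 1/(1 − 0.1812) = 1.221.
ΔT = 2.95 × 1.221 = 3.6 °C.

3.6 °C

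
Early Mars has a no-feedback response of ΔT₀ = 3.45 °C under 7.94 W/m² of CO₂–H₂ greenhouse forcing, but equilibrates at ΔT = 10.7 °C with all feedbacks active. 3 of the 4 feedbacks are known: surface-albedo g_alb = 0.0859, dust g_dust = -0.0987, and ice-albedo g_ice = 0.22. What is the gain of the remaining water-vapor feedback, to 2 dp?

0.47

Amplification A = ΔT/ΔT₀ = 10.7/3.45 = 3.101.
Total gain g = 1 − 1/A = 1 − 1/3.101 = 0.6775.
Known gains sum to 0.0859 − 0.0987 + 0.22 = 0.2072.
g_wv = 0.6775 − 0.2072 = 0.47.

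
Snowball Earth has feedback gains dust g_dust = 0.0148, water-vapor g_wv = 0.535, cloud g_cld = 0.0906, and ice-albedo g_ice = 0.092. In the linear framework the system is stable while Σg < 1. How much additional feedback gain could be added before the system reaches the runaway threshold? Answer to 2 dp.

Current total gain = 0.0148 + 0.535 + 0.0906 + 0.092 = 0.7324.
Margin to runaway = 1 − 0.7324 = 0.27.

0.27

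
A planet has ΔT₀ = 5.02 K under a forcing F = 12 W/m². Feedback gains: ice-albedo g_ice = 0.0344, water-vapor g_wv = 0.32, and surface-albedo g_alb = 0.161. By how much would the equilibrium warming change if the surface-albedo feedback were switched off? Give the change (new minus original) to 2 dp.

-2.58 K

Original: g = 0.5154, ΔT = 5.02/(1−0.5154) = 10.3591 K.
Without surface-albedo: g' = 0.3544, ΔT' = 5.02/(1−0.3544) = 7.7757 K.
Change = 7.7757 − 10.3591 = -2.58 K.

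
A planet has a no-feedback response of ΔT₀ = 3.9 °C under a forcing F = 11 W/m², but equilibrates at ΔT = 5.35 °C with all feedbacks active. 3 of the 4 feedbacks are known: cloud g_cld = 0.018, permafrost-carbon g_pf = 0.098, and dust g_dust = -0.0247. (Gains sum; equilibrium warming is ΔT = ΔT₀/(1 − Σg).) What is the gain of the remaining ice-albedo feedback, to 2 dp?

0.18

Amplification A = ΔT/ΔT₀ = 5.35/3.9 = 1.372.
Total gain g = 1 − 1/A = 1 − 1/1.372 = 0.2711.
Known gains sum to 0.018 + 0.098 − 0.0247 = 0.0913.
g_ice = 0.2711 − 0.0913 = 0.18.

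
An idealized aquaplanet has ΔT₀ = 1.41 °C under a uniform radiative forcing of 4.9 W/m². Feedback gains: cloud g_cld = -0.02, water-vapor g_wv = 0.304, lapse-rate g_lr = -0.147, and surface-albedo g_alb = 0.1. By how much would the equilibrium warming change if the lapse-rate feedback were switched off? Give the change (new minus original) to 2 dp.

Original: g = 0.237, ΔT = 1.41/(1−0.237) = 1.8480 °C.
Without lapse-rate: g' = 0.384, ΔT' = 1.41/(1−0.384) = 2.2890 °C.
Change = 2.2890 − 1.8480 = 0.44 °C.

0.44 °C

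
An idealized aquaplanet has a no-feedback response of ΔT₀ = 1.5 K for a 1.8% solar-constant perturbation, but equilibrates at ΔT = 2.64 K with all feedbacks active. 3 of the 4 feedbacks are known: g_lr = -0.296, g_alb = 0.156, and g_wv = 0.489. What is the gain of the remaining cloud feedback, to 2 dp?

0.08

Amplification A = ΔT/ΔT₀ = 2.64/1.5 = 1.76.
Total gain g = 1 − 1/A = 1 − 1/1.76 = 0.4318.
Known gains sum to -0.296 + 0.156 + 0.489 = 0.349.
g_cld = 0.4318 − 0.349 = 0.08.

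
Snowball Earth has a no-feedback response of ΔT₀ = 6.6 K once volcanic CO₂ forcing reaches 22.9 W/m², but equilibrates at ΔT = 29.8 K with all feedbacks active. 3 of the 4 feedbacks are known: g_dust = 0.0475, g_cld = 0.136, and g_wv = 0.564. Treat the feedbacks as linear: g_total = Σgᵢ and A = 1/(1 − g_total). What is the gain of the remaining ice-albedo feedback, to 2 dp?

0.03

Amplification A = ΔT/ΔT₀ = 29.8/6.6 = 4.515.
Total gain g = 1 − 1/A = 1 − 1/4.515 = 0.7785.
Known gains sum to 0.0475 + 0.136 + 0.564 = 0.7475.
g_ice = 0.7785 − 0.7475 = 0.03.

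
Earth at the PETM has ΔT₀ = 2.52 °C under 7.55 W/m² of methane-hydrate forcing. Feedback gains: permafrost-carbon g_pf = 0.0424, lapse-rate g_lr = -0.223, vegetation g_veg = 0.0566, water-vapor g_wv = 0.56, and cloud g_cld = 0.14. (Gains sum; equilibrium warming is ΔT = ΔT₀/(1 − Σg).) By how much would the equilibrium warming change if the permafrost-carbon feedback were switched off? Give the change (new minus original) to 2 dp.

-0.54 °C

Original: g = 0.576, ΔT = 2.52/(1−0.576) = 5.9434 °C.
Without permafrost-carbon: g' = 0.5336, ΔT' = 2.52/(1−0.5336) = 5.4031 °C.
Change = 5.4031 − 5.9434 = -0.54 °C.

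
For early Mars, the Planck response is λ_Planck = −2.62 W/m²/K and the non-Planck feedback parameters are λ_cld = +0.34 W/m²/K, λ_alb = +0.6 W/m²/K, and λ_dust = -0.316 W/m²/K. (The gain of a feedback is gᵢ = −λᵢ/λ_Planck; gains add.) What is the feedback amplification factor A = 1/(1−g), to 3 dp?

Convert to gains: g_cld = 0.34/2.62 = 0.1298; g_alb = 0.6/2.62 = 0.229; g_dust = -0.316/2.62 = -0.1206.
Total gain g = 0.2382.
A = 1/(1 − 0.2382) = 1.313.

1.313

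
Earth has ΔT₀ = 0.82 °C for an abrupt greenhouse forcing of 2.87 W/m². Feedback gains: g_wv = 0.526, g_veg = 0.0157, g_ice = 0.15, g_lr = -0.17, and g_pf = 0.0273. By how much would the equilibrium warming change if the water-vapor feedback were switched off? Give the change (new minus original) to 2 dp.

Original: g = 0.549, ΔT = 0.82/(1−0.549) = 1.8182 °C.
Without water-vapor: g' = 0.023, ΔT' = 0.82/(1−0.023) = 0.8393 °C.
Change = 0.8393 − 1.8182 = -0.98 °C.

-0.98 °C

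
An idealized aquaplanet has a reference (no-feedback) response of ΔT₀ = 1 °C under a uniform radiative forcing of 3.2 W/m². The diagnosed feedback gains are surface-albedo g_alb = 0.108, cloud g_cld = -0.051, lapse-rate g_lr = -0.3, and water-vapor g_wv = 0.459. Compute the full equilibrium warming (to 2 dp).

Total gain g = 0.108 − 0.051 − 0.3 + 0.459 = 0.216.
Amplification A = 1/(1 − 0.216) = 1.276.
ΔT = 1 × 1.276 = 1.28 °C.

1.28 °C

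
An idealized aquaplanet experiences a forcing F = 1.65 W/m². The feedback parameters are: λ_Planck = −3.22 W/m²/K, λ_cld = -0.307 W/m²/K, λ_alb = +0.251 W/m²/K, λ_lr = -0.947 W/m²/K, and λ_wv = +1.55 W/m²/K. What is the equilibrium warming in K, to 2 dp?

0.62 K

Net feedback parameter λ = (−3.22) + (-0.307) + (+0.251) + (-0.947) + (+1.55) = -2.673 W/m²/K.
ΔT = −F/λ = −1.65/(-2.673) = 0.62 K.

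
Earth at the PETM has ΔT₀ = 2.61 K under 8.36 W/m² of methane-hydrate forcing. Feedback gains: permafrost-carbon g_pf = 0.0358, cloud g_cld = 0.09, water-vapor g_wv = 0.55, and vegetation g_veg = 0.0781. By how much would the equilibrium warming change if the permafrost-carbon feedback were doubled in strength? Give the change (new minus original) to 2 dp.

Original: g = 0.7539, ΔT = 2.61/(1−0.7539) = 10.6054 K.
With doubled permafrost-carbon: g' = 0.7897, ΔT' = 2.61/(1−0.7897) = 12.4108 K.
Change = 12.4108 − 10.6054 = 1.81 K.

1.81 K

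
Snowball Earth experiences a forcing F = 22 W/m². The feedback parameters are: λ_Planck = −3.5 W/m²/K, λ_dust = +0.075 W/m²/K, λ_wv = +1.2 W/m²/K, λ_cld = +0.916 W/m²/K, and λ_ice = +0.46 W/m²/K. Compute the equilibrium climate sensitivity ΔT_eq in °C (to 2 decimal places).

Net feedback parameter λ = (−3.5) + (+0.075) + (+1.2) + (+0.916) + (+0.46) = -0.849 W/m²/K.
ΔT = −F/λ = −22/(-0.849) = 25.91 °C.

25.91 °C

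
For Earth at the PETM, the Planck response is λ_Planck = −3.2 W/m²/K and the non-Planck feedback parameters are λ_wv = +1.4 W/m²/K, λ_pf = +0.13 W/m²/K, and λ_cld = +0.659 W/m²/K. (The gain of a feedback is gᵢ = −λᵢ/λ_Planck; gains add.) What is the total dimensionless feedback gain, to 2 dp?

Convert to gains: g_wv = 1.4/3.2 = 0.4375; g_pf = 0.13/3.2 = 0.04063; g_cld = 0.659/3.2 = 0.2059.
Total gain g = 0.68403.

0.68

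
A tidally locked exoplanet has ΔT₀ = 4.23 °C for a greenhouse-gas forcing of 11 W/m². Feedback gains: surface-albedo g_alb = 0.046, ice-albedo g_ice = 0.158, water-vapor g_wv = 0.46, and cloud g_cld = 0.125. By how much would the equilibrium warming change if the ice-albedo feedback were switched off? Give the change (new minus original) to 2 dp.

Original: g = 0.789, ΔT = 4.23/(1−0.789) = 20.0474 °C.
Without ice-albedo: g' = 0.631, ΔT' = 4.23/(1−0.631) = 11.4634 °C.
Change = 11.4634 − 20.0474 = -8.58 °C.

-8.58 °C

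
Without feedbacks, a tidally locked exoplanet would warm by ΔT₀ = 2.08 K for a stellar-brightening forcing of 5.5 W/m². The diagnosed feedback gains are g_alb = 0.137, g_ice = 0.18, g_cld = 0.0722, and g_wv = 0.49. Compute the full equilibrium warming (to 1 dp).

17.2 K

Total gain g = 0.137 + 0.18 + 0.0722 + 0.49 = 0.8792.
Amplification A = 1/(1 − 0.8792) = 8.278.
ΔT = 2.08 × 8.278 = 17.2 K.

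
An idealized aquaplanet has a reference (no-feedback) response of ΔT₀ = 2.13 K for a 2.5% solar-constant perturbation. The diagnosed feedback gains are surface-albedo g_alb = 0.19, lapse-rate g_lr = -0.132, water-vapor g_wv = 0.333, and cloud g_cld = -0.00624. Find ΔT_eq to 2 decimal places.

3.46 K

Total gain g = 0.19 − 0.132 + 0.333 − 0.00624 = 0.38476.
Amplification A = 1/(1 − 0.38476) = 1.625.
ΔT = 2.13 × 1.625 = 3.46 K.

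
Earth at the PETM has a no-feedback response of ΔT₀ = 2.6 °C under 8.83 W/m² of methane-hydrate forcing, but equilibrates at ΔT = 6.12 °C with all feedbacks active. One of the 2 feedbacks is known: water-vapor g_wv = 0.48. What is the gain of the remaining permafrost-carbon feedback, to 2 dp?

Amplification A = ΔT/ΔT₀ = 6.12/2.6 = 2.354.
Total gain g = 1 − 1/A = 1 − 1/2.354 = 0.5752.
The known gain is 0.48.
g_pf = 0.5752 − 0.48 = 0.10.

0.10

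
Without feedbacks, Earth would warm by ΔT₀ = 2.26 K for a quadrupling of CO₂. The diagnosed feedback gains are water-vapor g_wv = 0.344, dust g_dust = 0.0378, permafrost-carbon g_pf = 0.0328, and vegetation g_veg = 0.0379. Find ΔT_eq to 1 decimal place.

4.1 K

Total gain g = 0.344 + 0.0378 + 0.0328 + 0.0379 = 0.4525.
Amplification A = 1/(1 − 0.4525) = 1.826.
ΔT = 2.26 × 1.826 = 4.1 K.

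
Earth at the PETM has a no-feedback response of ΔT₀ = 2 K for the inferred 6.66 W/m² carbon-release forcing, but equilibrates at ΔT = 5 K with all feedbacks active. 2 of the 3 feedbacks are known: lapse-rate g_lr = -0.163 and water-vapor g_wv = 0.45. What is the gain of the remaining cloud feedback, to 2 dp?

Amplification A = ΔT/ΔT₀ = 5/2 = 2.5.
Total gain g = 1 − 1/A = 1 − 1/2.5 = 0.6.
Known gains sum to -0.163 + 0.45 = 0.287.
g_cld = 0.6 − 0.287 = 0.31.

0.31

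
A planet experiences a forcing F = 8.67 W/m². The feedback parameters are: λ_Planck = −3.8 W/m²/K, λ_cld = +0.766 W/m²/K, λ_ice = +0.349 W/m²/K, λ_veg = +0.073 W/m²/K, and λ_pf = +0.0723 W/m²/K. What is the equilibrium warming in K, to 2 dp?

Net feedback parameter λ = (−3.8) + (+0.766) + (+0.349) + (+0.073) + (+0.0723) = -2.5397 W/m²/K.
ΔT = −F/λ = −8.67/(-2.5397) = 3.41 K.

3.41 K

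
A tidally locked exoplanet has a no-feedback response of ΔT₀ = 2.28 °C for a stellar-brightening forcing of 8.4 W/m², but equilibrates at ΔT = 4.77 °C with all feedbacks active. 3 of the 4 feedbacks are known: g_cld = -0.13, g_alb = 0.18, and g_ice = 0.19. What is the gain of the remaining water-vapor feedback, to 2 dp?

0.28

Amplification A = ΔT/ΔT₀ = 4.77/2.28 = 2.092.
Total gain g = 1 − 1/A = 1 − 1/2.092 = 0.522.
Known gains sum to -0.13 + 0.18 + 0.19 = 0.24.
g_wv = 0.522 − 0.24 = 0.28.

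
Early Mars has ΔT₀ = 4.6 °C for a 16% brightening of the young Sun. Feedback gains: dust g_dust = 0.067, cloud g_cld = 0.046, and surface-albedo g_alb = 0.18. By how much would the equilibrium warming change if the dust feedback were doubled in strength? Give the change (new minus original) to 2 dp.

Original: g = 0.293, ΔT = 4.6/(1−0.293) = 6.5064 °C.
With doubled dust: g' = 0.36, ΔT' = 4.6/(1−0.36) = 7.1875 °C.
Change = 7.1875 − 6.5064 = 0.68 °C.

0.68 °C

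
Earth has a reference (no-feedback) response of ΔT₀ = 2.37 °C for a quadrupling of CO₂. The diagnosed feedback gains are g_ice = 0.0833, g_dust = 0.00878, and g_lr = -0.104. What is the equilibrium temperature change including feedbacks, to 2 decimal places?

2.34 °C

Total gain g = 0.0833 + 0.00878 − 0.104 = -0.01192.
Amplification A = 1/(1 + 0.01192) = 0.9882.
ΔT = 2.37 × 0.9882 = 2.34 °C.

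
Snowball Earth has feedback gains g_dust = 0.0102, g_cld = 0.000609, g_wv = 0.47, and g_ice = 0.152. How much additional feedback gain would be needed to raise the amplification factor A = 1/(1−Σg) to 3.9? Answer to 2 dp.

0.11

Current total gain = 0.632809.
Target gain for A = 3.9: g* = 1 − 1/3.9 = 0.7436.
Additional gain needed = 0.7436 − 0.632809 = 0.11.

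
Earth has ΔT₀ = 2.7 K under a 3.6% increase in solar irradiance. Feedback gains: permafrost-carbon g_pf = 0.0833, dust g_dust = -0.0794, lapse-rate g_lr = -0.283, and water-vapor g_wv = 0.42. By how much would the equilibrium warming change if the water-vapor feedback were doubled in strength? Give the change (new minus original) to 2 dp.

Original: g = 0.1409, ΔT = 2.7/(1−0.1409) = 3.1428 K.
With doubled water-vapor: g' = 0.5609, ΔT' = 2.7/(1−0.5609) = 6.1489 K.
Change = 6.1489 − 3.1428 = 3.01 K.

3.01 K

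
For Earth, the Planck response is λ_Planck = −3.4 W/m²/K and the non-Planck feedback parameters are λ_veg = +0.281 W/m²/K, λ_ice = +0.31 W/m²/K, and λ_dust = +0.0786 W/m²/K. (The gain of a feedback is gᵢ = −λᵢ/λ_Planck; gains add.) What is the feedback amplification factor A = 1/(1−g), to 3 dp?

1.245

Convert to gains: g_veg = 0.281/3.4 = 0.08265; g_ice = 0.31/3.4 = 0.09118; g_dust = 0.0786/3.4 = 0.02312.
Total gain g = 0.19695.
A = 1/(1 − 0.19695) = 1.245.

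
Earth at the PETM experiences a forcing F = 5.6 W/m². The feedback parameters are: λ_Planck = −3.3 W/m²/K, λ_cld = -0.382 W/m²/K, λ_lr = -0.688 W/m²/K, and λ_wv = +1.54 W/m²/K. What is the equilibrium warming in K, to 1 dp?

Net feedback parameter λ = (−3.3) + (-0.382) + (-0.688) + (+1.54) = -2.83 W/m²/K.
ΔT = −F/λ = −5.6/(-2.83) = 2.0 K.

2.0 K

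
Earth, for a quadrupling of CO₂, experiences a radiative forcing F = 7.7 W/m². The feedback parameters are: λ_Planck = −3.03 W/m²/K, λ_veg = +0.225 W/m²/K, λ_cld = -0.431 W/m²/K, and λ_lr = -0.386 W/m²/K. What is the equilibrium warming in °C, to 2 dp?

2.13 °C

Net feedback parameter λ = (−3.03) + (+0.225) + (-0.431) + (-0.386) = -3.622 W/m²/K.
ΔT = −F/λ = −7.7/(-3.622) = 2.13 °C.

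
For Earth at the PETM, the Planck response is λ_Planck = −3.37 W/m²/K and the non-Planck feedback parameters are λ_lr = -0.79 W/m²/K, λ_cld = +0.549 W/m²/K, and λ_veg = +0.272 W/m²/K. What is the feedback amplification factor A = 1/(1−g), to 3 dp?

1.009

Convert to gains: g_lr = -0.79/3.37 = -0.2344; g_cld = 0.549/3.37 = 0.1629; g_veg = 0.272/3.37 = 0.08071.
Total gain g = 0.00921.
A = 1/(1 − 0.00921) = 1.009.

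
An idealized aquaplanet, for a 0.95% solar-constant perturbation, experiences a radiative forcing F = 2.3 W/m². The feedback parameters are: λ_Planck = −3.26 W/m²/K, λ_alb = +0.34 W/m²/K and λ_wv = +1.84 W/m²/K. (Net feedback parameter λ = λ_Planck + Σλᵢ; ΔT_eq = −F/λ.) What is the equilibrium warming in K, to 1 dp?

2.1 K

Net feedback parameter λ = (−3.26) + (+0.34) + (+1.84) = -1.08 W/m²/K.
ΔT = −F/λ = −2.3/(-1.08) = 2.1 K.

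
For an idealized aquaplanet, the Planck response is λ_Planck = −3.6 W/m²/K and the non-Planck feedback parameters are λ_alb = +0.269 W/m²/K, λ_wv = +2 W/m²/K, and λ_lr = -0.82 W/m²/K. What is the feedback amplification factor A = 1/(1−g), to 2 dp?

1.67

Convert to gains: g_alb = 0.269/3.6 = 0.07472; g_wv = 2/3.6 = 0.5556; g_lr = -0.82/3.6 = -0.2278.
Total gain g = 0.40252.
A = 1/(1 − 0.40252) = 1.67.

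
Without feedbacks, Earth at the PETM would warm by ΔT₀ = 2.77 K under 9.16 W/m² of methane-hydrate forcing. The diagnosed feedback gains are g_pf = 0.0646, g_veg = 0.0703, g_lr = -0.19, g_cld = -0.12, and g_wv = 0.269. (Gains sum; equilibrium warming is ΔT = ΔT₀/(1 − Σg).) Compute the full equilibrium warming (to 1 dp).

Total gain g = 0.0646 + 0.0703 − 0.19 − 0.12 + 0.269 = 0.0939.
Amplification A = 1/(1 − 0.0939) = 1.104.
ΔT = 2.77 × 1.104 = 3.1 K.

3.1 K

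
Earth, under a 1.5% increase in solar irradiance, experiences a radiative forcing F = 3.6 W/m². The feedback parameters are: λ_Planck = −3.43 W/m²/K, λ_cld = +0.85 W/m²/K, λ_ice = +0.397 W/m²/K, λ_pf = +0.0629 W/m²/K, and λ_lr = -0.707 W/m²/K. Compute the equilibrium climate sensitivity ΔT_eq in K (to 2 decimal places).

1.27 K

Net feedback parameter λ = (−3.43) + (+0.85) + (+0.397) + (+0.0629) + (-0.707) = -2.8271 W/m²/K.
ΔT = −F/λ = −3.6/(-2.8271) = 1.27 K.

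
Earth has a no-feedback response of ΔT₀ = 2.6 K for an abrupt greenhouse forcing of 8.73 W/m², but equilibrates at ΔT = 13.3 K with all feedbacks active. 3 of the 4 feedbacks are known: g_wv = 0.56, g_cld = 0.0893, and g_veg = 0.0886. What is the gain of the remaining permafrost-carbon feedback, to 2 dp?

0.07

Amplification A = ΔT/ΔT₀ = 13.3/2.6 = 5.115.
Total gain g = 1 − 1/A = 1 − 1/5.115 = 0.8045.
Known gains sum to 0.56 + 0.0893 + 0.0886 = 0.7379.
g_pf = 0.8045 − 0.7379 = 0.07.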